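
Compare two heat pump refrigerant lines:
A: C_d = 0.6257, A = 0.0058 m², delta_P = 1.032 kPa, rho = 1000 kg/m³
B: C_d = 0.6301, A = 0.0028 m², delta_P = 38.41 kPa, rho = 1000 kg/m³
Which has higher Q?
Q(A) = 5.214 L/s, Q(B) = 15.46 L/s. Answer: B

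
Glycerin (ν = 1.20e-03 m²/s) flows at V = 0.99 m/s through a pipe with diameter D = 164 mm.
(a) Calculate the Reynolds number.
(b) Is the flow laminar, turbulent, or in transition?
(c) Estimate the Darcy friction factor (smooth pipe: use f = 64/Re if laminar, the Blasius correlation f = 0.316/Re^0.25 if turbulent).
(a) Re = V·D/ν = 0.99·0.164/1.20e-03 = 135.3
(b) Flow regime: laminar (Re < 2300)
(c) Friction factor: f = 64/Re = 64/135.3 = 0.473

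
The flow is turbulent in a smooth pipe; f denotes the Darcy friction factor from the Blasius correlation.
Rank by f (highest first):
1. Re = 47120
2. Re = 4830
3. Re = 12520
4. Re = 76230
Case 1: f = 0.02145
Case 2: f = 0.03791
Case 3: f = 0.02987
Case 4: f = 0.01902
Ranking (highest first): 2, 3, 1, 4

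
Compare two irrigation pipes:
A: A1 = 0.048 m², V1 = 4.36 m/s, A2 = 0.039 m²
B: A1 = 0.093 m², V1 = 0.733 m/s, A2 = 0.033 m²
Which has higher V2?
V2(A) = 5.366 m/s, V2(B) = 2.066 m/s. Answer: A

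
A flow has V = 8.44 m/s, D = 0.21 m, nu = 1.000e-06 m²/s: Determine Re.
Formula: Re = \frac{V D}{\nu}
Re = 8.44·0.21/1.000e-06 = 1.772e+06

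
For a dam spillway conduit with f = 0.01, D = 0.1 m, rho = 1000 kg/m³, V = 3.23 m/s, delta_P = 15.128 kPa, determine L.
Formula: \Delta P = f \frac{L}{D} \frac{\rho V^2}{2}
Substituting knowns: 15.128 = 0.01·(L/0.1)·0.5·1000·3.23²/1000
Solving for L: L = (15.128·1000)·0.1/(0.01·0.5·1000·3.23²) = 29 m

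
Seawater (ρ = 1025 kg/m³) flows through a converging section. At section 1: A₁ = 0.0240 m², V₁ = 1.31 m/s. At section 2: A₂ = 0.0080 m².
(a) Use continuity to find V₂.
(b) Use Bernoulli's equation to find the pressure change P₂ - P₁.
(a) Continuity: A₁V₁=A₂V₂ -> V₂=A₁V₁/A₂=0.0240*1.31/0.0080=3.93 m/s
(b) Bernoulli: P₂-P₁=0.5*rho*(V₁^2-V₂^2)/1000=0.5*1025*(1.31^2-3.93^2)/1000=-7.036 kPa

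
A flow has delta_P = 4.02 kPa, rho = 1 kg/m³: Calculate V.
Formula: V = \sqrt{\frac{2 \Delta P}{\rho}}
V = √(2·(4.02·1000)/1) = 89.67 m/s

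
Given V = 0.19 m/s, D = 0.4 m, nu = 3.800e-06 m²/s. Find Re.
Formula: Re = \frac{V D}{\nu}
Re = 0.19·0.4/3.800e-06 = 20000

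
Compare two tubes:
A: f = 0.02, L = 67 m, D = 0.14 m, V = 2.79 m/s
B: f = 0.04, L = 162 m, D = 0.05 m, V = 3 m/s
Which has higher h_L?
h_L(A) = 3.797 m, h_L(B) = 59.45 m. Answer: B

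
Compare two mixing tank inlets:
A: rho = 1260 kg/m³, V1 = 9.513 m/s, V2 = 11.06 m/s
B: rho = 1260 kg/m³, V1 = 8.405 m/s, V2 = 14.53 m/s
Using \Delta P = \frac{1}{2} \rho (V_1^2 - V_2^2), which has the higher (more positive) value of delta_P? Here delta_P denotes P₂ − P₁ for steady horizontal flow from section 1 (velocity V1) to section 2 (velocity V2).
delta_P(A) = -20.05 kPa, delta_P(B) = -88.5 kPa. Answer: A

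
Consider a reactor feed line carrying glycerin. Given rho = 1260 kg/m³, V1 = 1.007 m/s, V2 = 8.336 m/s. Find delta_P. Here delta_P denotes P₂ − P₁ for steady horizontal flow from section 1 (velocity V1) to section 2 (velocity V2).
Formula: \Delta P = \frac{1}{2} \rho (V_1^2 - V_2^2)
delta_P = 0.5·1260·(1.007² − 8.336²)/1000 = -43.14 kPa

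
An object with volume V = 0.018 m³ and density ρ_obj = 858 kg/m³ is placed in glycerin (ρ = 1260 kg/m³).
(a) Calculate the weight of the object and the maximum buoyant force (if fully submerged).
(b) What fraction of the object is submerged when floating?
(a) W=rho_obj*g*V=858*9.81*0.018=151.5 N; F_B(max)=rho*g*V=1260*9.81*0.018=222.5 N
(b) Floating fraction=rho_obj/rho=858/1260=0.681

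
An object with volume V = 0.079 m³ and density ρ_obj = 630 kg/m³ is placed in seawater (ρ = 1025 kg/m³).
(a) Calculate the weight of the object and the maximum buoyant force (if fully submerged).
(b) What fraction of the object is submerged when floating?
(a) W=rho_obj*g*V=630*9.81*0.079=488.2 N; F_B(max)=rho*g*V=1025*9.81*0.079=794.4 N
(b) Floating fraction=rho_obj/rho=630/1025=0.615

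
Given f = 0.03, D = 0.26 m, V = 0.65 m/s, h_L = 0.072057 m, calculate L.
Formula: h_L = f \frac{L}{D} \frac{V^2}{2g}
Substituting knowns: 0.072057 = 0.03·(L/0.26)·0.65²/(2·9.81)
Solving for L: L = 0.072057·2·9.81·0.26/(0.03·0.65²) = 29 m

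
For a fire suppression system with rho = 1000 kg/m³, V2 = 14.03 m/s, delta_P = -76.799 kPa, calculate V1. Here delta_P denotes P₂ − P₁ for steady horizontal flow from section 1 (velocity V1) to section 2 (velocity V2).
Formula: \Delta P = \frac{1}{2} \rho (V_1^2 - V_2^2)
Substituting knowns: -76.799 = 0.5·1000·(V1² − 14.03²)/1000
Solving for V1: V1 = √(14.03² + 2·(-76.799·1000)/1000) = 6.576 m/s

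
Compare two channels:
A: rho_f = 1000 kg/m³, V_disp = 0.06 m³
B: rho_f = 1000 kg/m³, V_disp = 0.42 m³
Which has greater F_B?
F_B(A) = 588.6 N, F_B(B) = 4120 N. Answer: B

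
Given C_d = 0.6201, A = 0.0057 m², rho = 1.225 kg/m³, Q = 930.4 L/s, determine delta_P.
Formula: Q = C_d A \sqrt{\frac{2 \Delta P}{\rho}}
Substituting knowns: 930.4 = 0.6201·0.0057·√(2·(delta_P·1000)/1.225)·1000
Solving for delta_P: delta_P = ((930.4/1000)/(0.6201·0.0057))²·1.225/2/1000 = 42.44 kPa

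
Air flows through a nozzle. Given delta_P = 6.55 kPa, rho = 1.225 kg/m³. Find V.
Formula: V = \sqrt{\frac{2 \Delta P}{\rho}}
V = √(2·(6.55·1000)/1.225) = 103.4 m/s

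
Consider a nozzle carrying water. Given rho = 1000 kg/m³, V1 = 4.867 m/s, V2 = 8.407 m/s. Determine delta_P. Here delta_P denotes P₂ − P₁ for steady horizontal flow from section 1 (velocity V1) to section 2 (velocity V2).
Formula: \Delta P = \frac{1}{2} \rho (V_1^2 - V_2^2)
delta_P = 0.5·1000·(4.867² − 8.407²)/1000 = -23.49 kPa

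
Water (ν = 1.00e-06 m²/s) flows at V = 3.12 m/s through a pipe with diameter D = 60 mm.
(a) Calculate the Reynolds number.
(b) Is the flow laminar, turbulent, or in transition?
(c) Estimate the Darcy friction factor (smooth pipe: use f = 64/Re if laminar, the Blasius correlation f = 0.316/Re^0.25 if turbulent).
(a) Re = V·D/ν = 3.12·0.06/1.00e-06 = 187200
(b) Flow regime: turbulent (Re > 4000)
(c) Friction factor: f = 0.316/Re^0.25 = 0.316/187200^0.25 = 0.01519 (Blasius is strictly valid for Re ≲ 1e5; used here as the smooth-pipe estimate the problem specifies)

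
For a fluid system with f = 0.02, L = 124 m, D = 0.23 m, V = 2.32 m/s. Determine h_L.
Formula: h_L = f \frac{L}{D} \frac{V^2}{2g}
h_L = 0.02·(124/0.23)·2.32²/(2·9.81) = 2.958 m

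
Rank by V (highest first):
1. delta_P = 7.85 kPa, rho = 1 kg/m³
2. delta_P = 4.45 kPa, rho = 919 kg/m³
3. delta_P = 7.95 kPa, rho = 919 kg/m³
Case 1: V = 125.3 m/s
Case 2: V = 3.112 m/s
Case 3: V = 4.159 m/s
Ranking (highest first): 1, 3, 2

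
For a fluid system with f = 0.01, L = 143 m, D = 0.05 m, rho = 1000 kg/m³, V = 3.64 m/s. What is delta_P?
Formula: \Delta P = f \frac{L}{D} \frac{\rho V^2}{2}
delta_P = 0.01·(143/0.05)·0.5·1000·3.64²/1000 = 189.5 kPa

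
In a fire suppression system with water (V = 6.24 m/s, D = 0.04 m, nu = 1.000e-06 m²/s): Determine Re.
Formula: Re = \frac{V D}{\nu}
Re = 6.24·0.04/1.000e-06 = 249600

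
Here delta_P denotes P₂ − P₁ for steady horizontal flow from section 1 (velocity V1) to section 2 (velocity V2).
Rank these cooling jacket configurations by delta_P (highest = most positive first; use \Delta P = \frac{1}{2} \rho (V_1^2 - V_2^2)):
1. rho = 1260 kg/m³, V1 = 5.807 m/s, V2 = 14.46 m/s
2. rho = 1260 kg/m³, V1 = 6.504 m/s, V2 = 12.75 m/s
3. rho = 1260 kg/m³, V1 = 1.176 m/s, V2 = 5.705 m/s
Case 1: delta_P = -110.5 kPa
Case 2: delta_P = -75.76 kPa
Case 3: delta_P = -19.63 kPa
Ranking (highest first): 3, 2, 1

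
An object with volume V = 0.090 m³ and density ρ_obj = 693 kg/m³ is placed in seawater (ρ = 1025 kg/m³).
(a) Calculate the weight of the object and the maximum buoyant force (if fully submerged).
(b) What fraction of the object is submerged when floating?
(a) W=rho_obj*g*V=693*9.81*0.090=611.8 N; F_B(max)=rho*g*V=1025*9.81*0.090=905.0 N
(b) Floating fraction=rho_obj/rho=693/1025=0.676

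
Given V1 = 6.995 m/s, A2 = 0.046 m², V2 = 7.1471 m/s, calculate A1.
Formula: V_2 = \frac{A_1 V_1}{A_2}
Substituting knowns: 7.1471 = A1·6.995/0.046
Solving for A1: A1 = 7.1471·0.046/6.995 = 0.047 m²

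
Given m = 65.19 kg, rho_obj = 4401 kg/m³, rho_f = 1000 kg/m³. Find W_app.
Formula: W_{app} = mg\left(1 - \frac{\rho_f}{\rho_{obj}}\right)
W_app = 65.19·9.81·(1 − 1000/4401) = 494.2 N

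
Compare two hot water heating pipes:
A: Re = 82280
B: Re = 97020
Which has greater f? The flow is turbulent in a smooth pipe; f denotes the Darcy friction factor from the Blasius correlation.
f(A) = 0.01866, f(B) = 0.0179. Answer: A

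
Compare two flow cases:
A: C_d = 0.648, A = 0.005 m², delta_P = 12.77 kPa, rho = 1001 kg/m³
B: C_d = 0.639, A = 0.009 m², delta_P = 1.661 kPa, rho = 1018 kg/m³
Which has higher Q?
Q(A) = 16.37 L/s, Q(B) = 10.39 L/s. Answer: A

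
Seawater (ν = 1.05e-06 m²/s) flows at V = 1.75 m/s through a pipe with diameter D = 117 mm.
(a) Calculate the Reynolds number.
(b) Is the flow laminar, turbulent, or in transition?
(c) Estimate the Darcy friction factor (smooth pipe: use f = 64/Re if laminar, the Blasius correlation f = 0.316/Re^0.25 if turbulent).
(a) Re = V·D/ν = 1.75·0.117/1.05e-06 = 195000
(b) Flow regime: turbulent (Re > 4000)
(c) Friction factor: f = 0.316/Re^0.25 = 0.316/195000^0.25 = 0.01504 (Blasius is strictly valid for Re ≲ 1e5; used here as the smooth-pipe estimate the problem specifies)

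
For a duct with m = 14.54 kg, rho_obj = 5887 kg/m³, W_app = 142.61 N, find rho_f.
Formula: W_{app} = mg\left(1 - \frac{\rho_f}{\rho_{obj}}\right)
Substituting knowns: 142.61 = 14.54·9.81·(1 − rho_f/5887)
Solving for rho_f: rho_f = 5887·(1 − 142.61/(14.54·9.81)) = 1.131 kg/m³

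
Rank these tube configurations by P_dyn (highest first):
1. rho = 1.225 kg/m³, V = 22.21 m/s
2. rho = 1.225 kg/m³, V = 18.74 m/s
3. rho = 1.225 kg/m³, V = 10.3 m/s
Case 1: P_dyn = 0.3021 kPa
Case 2: P_dyn = 0.2151 kPa
Case 3: P_dyn = 0.06498 kPa
Ranking (highest first): 1, 2, 3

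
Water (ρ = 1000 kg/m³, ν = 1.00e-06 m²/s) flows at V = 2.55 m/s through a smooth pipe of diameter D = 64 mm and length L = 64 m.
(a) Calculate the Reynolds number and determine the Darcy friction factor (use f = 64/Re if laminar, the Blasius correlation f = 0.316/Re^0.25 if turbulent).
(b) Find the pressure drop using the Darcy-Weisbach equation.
(a) Re = V·D/ν = 2.55·0.064/1.00e-06 = 163200 → turbulent (Re > 4000); f = 0.316/Re^0.25 = 0.316/163200^0.25 = 0.015722 (Blasius is strictly valid for Re ≲ 1e5; used here as the smooth-pipe estimate the problem specifies)
(b) Darcy-Weisbach: ΔP = f·(L/D)·½ρV²/1000 = 0.015722·(64/0.064)·½·1000·2.55²/1000 = 51.12 kPa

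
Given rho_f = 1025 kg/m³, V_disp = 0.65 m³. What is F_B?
Formula: F_B = \rho_f g V_{disp}
F_B = 1025·9.81·0.65 = 6536 N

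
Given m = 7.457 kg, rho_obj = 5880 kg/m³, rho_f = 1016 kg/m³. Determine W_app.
Formula: W_{app} = mg\left(1 - \frac{\rho_f}{\rho_{obj}}\right)
W_app = 7.457·9.81·(1 − 1016/5880) = 60.51 N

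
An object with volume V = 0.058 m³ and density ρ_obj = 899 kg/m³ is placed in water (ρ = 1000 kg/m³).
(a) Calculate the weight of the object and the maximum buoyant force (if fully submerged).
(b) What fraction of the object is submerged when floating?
(a) W=rho_obj*g*V=899*9.81*0.058=511.5 N; F_B(max)=rho*g*V=1000*9.81*0.058=569.0 N
(b) Floating fraction=rho_obj/rho=899/1000=0.899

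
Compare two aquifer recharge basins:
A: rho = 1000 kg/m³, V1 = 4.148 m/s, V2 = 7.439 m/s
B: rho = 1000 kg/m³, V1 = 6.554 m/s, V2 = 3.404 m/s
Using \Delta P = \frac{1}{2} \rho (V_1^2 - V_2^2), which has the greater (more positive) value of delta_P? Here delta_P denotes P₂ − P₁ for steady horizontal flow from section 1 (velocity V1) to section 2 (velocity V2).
delta_P(A) = -19.07 kPa, delta_P(B) = 15.68 kPa. Answer: B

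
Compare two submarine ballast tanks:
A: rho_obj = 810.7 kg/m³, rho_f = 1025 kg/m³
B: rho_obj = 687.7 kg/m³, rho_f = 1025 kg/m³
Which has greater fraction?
fraction(A) = 0.7909, fraction(B) = 0.6709. Answer: A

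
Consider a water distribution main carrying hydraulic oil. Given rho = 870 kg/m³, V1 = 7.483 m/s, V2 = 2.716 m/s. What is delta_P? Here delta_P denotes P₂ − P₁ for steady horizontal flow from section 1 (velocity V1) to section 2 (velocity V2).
Formula: \Delta P = \frac{1}{2} \rho (V_1^2 - V_2^2)
delta_P = 0.5·870·(7.483² − 2.716²)/1000 = 21.15 kPa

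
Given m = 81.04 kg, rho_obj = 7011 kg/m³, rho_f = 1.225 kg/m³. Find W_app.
Formula: W_{app} = mg\left(1 - \frac{\rho_f}{\rho_{obj}}\right)
W_app = 81.04·9.81·(1 − 1.225/7011) = 794.9 N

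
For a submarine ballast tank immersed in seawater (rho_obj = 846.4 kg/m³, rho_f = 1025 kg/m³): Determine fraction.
Formula: f_{sub} = \frac{\rho_{obj}}{\rho_f}
fraction = 846.4/1025 = 0.8258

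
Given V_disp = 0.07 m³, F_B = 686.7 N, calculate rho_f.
Formula: F_B = \rho_f g V_{disp}
Substituting knowns: 686.7 = rho_f·9.81·0.07
Solving for rho_f: rho_f = 686.7/(9.81·0.07) = 1000 kg/m³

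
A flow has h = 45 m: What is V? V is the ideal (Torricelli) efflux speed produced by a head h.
Formula: V = \sqrt{2 g h}
V = √(2·9.81·45) = 29.71 m/s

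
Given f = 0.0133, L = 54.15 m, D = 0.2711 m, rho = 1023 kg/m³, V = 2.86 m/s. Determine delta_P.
Formula: \Delta P = f \frac{L}{D} \frac{\rho V^2}{2}
delta_P = 0.0133·(54.15/0.2711)·0.5·1023·2.86²/1000 = 11.11 kPa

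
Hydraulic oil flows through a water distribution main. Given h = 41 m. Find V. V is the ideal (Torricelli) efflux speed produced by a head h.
Formula: V = \sqrt{2 g h}
V = √(2·9.81·41) = 28.36 m/s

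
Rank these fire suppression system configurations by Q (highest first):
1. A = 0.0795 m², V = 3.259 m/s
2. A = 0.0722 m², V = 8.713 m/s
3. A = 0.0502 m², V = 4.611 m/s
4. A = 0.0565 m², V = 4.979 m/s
Case 1: Q = 259.1 L/s
Case 2: Q = 629.1 L/s
Case 3: Q = 231.5 L/s
Case 4: Q = 281.3 L/s
Ranking (highest first): 2, 4, 1, 3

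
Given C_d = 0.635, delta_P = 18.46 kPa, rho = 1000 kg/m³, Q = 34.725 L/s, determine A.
Formula: Q = C_d A \sqrt{\frac{2 \Delta P}{\rho}}
Substituting knowns: 34.725 = 0.635·A·√(2·(18.46·1000)/1000)·1000
Solving for A: A = (34.725/1000)/(0.635·√(2·(18.46·1000)/1000)) = 0.009 m²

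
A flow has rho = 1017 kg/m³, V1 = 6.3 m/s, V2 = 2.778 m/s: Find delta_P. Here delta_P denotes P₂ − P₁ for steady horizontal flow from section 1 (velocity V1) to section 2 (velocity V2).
Formula: \Delta P = \frac{1}{2} \rho (V_1^2 - V_2^2)
delta_P = 0.5·1017·(6.3² − 2.778²)/1000 = 16.26 kPa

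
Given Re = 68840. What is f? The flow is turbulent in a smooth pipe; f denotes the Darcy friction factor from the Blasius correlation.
Formula: f = \frac{0.316}{Re^{0.25}}
f = 0.316/68840^0.25 = 0.01951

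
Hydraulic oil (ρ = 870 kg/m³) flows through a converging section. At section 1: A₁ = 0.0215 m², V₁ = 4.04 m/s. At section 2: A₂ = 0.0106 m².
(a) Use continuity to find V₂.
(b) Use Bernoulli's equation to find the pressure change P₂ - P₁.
(a) Continuity: A₁V₁=A₂V₂ -> V₂=A₁V₁/A₂=0.0215*4.04/0.0106=8.19 m/s
(b) Bernoulli: P₂-P₁=0.5*rho*(V₁^2-V₂^2)/1000=0.5*870*(4.04^2-8.19^2)/1000=-22.08 kPa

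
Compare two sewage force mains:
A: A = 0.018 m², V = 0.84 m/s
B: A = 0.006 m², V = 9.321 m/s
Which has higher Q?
Q(A) = 15.12 L/s, Q(B) = 55.93 L/s. Answer: B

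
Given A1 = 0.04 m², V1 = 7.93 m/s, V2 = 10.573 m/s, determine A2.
Formula: V_2 = \frac{A_1 V_1}{A_2}
Substituting knowns: 10.573 = 0.04·7.93/A2
Solving for A2: A2 = 0.04·7.93/10.573 = 0.03 m²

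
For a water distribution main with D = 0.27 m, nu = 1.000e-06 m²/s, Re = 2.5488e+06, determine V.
Formula: Re = \frac{V D}{\nu}
Substituting knowns: 2.5488e+06 = V·0.27/1.000e-06
Solving for V: V = 2.5488e+06·1.000e-06/0.27 = 9.44 m/s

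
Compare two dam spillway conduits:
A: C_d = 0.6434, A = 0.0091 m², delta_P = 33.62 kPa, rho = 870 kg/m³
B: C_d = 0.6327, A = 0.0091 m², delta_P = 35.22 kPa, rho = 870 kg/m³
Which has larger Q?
Q(A) = 51.47 L/s, Q(B) = 51.81 L/s. Answer: B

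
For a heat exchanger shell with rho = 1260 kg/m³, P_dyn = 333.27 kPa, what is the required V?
Formula: P_{dyn} = \frac{1}{2} \rho V^2
Substituting knowns: 333.27 = 0.5·1260·V²/1000
Solving for V: V = √(2·(333.27·1000)/1260) = 23 m/s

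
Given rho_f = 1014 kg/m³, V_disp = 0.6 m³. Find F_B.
Formula: F_B = \rho_f g V_{disp}
F_B = 1014·9.81·0.6 = 5968 N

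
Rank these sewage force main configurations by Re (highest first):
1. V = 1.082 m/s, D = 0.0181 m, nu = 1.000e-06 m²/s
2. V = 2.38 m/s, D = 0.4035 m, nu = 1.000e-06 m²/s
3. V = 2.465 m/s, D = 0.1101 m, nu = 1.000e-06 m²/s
Case 1: Re = 19584
Case 2: Re = 960330
Case 3: Re = 271396
Ranking (highest first): 2, 3, 1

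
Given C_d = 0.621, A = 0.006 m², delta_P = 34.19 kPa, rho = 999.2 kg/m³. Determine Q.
Formula: Q = C_d A \sqrt{\frac{2 \Delta P}{\rho}}
Q = 0.621·0.006·√(2·(34.19·1000)/999.2)·1000 = 30.82 L/s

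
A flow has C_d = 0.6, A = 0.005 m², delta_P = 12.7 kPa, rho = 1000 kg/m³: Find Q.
Formula: Q = C_d A \sqrt{\frac{2 \Delta P}{\rho}}
Q = 0.6·0.005·√(2·(12.7·1000)/1000)·1000 = 15.12 L/s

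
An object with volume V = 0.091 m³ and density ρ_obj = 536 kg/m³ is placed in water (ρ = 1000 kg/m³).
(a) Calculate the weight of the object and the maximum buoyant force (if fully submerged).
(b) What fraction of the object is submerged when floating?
(a) W=rho_obj*g*V=536*9.81*0.091=478.5 N; F_B(max)=rho*g*V=1000*9.81*0.091=892.7 N
(b) Floating fraction=rho_obj/rho=536/1000=0.536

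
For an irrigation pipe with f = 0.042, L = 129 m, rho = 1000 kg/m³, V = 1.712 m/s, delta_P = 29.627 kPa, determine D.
Formula: \Delta P = f \frac{L}{D} \frac{\rho V^2}{2}
Substituting knowns: 29.627 = 0.042·(129/D)·0.5·1000·1.712²/1000
Solving for D: D = 0.042·129·0.5·1000·1.712²/(29.627·1000) = 0.268 m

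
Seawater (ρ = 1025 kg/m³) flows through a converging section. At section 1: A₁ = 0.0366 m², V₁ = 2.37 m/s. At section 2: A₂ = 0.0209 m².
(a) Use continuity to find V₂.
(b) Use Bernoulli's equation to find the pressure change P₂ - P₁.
(a) Continuity: A₁V₁=A₂V₂ -> V₂=A₁V₁/A₂=0.0366*2.37/0.0209=4.15 m/s
(b) Bernoulli: P₂-P₁=0.5*rho*(V₁^2-V₂^2)/1000=0.5*1025*(2.37^2-4.15^2)/1000=-5.948 kPa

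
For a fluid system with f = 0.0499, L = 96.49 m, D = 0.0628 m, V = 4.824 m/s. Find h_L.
Formula: h_L = f \frac{L}{D} \frac{V^2}{2g}
h_L = 0.0499·(96.49/0.0628)·4.824²/(2·9.81) = 90.94 m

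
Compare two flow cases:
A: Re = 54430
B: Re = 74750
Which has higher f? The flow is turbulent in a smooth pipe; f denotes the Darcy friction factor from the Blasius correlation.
f(A) = 0.02069, f(B) = 0.01911. Answer: A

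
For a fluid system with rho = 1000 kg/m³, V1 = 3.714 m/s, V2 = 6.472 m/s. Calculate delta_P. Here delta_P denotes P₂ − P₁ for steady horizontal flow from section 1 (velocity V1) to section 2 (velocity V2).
Formula: \Delta P = \frac{1}{2} \rho (V_1^2 - V_2^2)
delta_P = 0.5·1000·(3.714² − 6.472²)/1000 = -14.05 kPa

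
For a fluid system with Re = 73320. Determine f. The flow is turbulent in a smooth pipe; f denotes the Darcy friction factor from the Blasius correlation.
Formula: f = \frac{0.316}{Re^{0.25}}
f = 0.316/73320^0.25 = 0.0192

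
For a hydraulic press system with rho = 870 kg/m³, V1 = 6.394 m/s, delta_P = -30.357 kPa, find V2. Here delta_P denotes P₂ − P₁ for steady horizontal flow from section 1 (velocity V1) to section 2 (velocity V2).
Formula: \Delta P = \frac{1}{2} \rho (V_1^2 - V_2^2)
Substituting knowns: -30.357 = 0.5·870·(6.394² − V2²)/1000
Solving for V2: V2 = √(6.394² − 2·(-30.357·1000)/870) = 10.52 m/s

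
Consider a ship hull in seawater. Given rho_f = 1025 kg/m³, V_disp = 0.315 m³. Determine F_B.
Formula: F_B = \rho_f g V_{disp}
F_B = 1025·9.81·0.315 = 3167 N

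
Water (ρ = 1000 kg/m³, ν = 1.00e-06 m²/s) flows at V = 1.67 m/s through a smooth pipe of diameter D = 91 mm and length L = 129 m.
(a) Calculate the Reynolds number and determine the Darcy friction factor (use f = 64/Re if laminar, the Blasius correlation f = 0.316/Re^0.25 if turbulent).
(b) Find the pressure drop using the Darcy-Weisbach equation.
(a) Re = V·D/ν = 1.67·0.091/1.00e-06 = 151970 → turbulent (Re > 4000); f = 0.316/Re^0.25 = 0.316/151970^0.25 = 0.016005 (Blasius is strictly valid for Re ≲ 1e5; used here as the smooth-pipe estimate the problem specifies)
(b) Darcy-Weisbach: ΔP = f·(L/D)·½ρV²/1000 = 0.016005·(129/0.091)·½·1000·1.67²/1000 = 31.64 kPa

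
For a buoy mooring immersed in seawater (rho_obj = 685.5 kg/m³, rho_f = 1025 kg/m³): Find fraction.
Formula: f_{sub} = \frac{\rho_{obj}}{\rho_f}
fraction = 685.5/1025 = 0.6688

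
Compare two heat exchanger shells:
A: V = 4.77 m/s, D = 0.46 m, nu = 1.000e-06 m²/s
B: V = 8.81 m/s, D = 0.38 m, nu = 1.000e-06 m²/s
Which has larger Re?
Re(A) = 2.194e+06, Re(B) = 3.348e+06. Answer: B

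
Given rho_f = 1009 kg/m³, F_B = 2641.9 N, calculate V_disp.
Formula: F_B = \rho_f g V_{disp}
Substituting knowns: 2641.9 = 1009·9.81·V_disp
Solving for V_disp: V_disp = 2641.9/(1009·9.81) = 0.2669 m³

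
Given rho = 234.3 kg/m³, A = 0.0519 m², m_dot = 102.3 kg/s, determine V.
Formula: \dot{m} = \rho A V
Substituting knowns: 102.3 = 234.3·0.0519·V
Solving for V: V = 102.3/(234.3·0.0519) = 8.413 m/s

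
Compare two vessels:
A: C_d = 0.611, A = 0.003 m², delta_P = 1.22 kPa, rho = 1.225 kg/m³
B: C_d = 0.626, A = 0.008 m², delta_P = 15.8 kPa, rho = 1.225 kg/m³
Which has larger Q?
Q(A) = 81.81 L/s, Q(B) = 804.3 L/s. Answer: B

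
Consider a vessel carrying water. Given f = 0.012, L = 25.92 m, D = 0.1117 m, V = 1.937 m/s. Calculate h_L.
Formula: h_L = f \frac{L}{D} \frac{V^2}{2g}
h_L = 0.012·(25.92/0.1117)·1.937²/(2·9.81) = 0.5325 m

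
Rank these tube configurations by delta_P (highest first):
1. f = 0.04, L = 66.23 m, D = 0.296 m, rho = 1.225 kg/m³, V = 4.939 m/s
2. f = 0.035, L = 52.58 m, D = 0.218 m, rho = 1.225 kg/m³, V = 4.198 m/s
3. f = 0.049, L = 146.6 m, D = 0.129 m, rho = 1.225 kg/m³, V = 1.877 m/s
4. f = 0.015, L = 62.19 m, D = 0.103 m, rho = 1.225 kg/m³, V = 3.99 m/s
Case 1: delta_P = 0.1337 kPa
Case 2: delta_P = 0.09112 kPa
Case 3: delta_P = 0.1202 kPa
Case 4: delta_P = 0.08831 kPa
Ranking (highest first): 1, 3, 2, 4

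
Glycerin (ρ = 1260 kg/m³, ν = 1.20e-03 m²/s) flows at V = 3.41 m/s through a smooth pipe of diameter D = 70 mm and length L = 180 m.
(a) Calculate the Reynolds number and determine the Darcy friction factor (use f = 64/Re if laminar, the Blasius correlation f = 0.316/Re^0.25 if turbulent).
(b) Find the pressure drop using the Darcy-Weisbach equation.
(a) Re = V·D/ν = 3.41·0.07/1.20e-03 = 198.92 → laminar (Re < 2300); f = 64/Re = 64/198.92 = 0.32174
(b) Darcy-Weisbach: ΔP = f·(L/D)·½ρV²/1000 = 0.32174·(180/0.070)·½·1260·3.41²/1000 = 6061 kPa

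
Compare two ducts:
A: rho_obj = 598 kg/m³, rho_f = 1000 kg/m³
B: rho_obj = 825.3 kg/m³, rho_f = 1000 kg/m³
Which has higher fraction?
fraction(A) = 0.598, fraction(B) = 0.8253. Answer: B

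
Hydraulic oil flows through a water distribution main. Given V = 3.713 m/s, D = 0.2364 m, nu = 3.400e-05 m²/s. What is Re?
Formula: Re = \frac{V D}{\nu}
Re = 3.713·0.2364/3.400e-05 = 25816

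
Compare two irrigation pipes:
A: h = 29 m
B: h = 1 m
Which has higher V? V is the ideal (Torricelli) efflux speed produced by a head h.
V(A) = 23.85 m/s, V(B) = 4.429 m/s. Answer: A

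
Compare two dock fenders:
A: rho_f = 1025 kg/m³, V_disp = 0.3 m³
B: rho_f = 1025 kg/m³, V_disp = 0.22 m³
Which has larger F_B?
F_B(A) = 3017 N, F_B(B) = 2212 N. Answer: A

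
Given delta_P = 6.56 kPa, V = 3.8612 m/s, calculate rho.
Formula: V = \sqrt{\frac{2 \Delta P}{\rho}}
Substituting knowns: 3.8612 = √(2·(6.56·1000)/rho)
Solving for rho: rho = 2·(6.56·1000)/3.8612² = 880 kg/m³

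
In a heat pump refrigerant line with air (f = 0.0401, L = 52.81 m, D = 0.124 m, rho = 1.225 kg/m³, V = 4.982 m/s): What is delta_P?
Formula: \Delta P = f \frac{L}{D} \frac{\rho V^2}{2}
delta_P = 0.0401·(52.81/0.124)·0.5·1.225·4.982²/1000 = 0.2596 kPa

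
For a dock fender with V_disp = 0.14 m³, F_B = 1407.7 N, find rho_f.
Formula: F_B = \rho_f g V_{disp}
Substituting knowns: 1407.7 = rho_f·9.81·0.14
Solving for rho_f: rho_f = 1407.7/(9.81·0.14) = 1025 kg/m³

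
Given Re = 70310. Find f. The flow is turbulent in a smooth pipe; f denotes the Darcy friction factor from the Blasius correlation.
Formula: f = \frac{0.316}{Re^{0.25}}
f = 0.316/70310^0.25 = 0.01941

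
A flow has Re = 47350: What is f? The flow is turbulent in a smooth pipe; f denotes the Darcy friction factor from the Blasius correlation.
Formula: f = \frac{0.316}{Re^{0.25}}
f = 0.316/47350^0.25 = 0.02142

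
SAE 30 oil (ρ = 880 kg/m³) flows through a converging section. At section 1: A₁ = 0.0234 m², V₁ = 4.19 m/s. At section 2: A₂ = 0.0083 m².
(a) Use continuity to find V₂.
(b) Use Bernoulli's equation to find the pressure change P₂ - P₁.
(a) Continuity: A₁V₁=A₂V₂ -> V₂=A₁V₁/A₂=0.0234*4.19/0.0083=11.81 m/s
(b) Bernoulli: P₂-P₁=0.5*rho*(V₁^2-V₂^2)/1000=0.5*880*(4.19^2-11.81^2)/1000=-53.64 kPa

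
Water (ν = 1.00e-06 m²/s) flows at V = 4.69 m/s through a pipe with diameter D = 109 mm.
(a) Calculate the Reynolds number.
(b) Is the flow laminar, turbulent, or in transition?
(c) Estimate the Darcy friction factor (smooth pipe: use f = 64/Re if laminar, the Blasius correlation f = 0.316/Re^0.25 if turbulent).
(a) Re = V·D/ν = 4.69·0.109/1.00e-06 = 511210
(b) Flow regime: turbulent (Re > 4000)
(c) Friction factor: f = 0.316/Re^0.25 = 0.316/511210^0.25 = 0.01182 (Blasius is strictly valid for Re ≲ 1e5; used here as the smooth-pipe estimate the problem specifies)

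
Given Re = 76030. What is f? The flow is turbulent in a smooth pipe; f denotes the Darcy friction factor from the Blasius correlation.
Formula: f = \frac{0.316}{Re^{0.25}}
f = 0.316/76030^0.25 = 0.01903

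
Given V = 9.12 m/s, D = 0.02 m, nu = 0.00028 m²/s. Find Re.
Formula: Re = \frac{V D}{\nu}
Re = 9.12·0.02/0.00028 = 651.4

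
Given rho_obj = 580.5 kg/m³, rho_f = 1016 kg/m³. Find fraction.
Formula: f_{sub} = \frac{\rho_{obj}}{\rho_f}
fraction = 580.5/1016 = 0.5714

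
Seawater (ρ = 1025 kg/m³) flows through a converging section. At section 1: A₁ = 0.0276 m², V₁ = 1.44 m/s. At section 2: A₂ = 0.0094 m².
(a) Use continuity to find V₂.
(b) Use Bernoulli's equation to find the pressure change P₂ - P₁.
(a) Continuity: A₁V₁=A₂V₂ -> V₂=A₁V₁/A₂=0.0276*1.44/0.0094=4.23 m/s
(b) Bernoulli: P₂-P₁=0.5*rho*(V₁^2-V₂^2)/1000=0.5*1025*(1.44^2-4.23^2)/1000=-8.107 kPa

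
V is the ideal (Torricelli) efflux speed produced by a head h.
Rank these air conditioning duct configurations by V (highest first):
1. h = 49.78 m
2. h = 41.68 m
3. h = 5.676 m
Case 1: V = 31.25 m/s
Case 2: V = 28.6 m/s
Case 3: V = 10.55 m/s
Ranking (highest first): 1, 2, 3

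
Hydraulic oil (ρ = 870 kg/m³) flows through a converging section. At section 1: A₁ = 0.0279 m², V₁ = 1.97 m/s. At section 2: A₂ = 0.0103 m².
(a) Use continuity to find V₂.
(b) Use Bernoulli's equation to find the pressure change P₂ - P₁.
(a) Continuity: A₁V₁=A₂V₂ -> V₂=A₁V₁/A₂=0.0279*1.97/0.0103=5.34 m/s
(b) Bernoulli: P₂-P₁=0.5*rho*(V₁^2-V₂^2)/1000=0.5*870*(1.97^2-5.34^2)/1000=-10.72 kPa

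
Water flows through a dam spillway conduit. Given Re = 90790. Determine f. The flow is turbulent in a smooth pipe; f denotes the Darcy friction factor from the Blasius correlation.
Formula: f = \frac{0.316}{Re^{0.25}}
f = 0.316/90790^0.25 = 0.0182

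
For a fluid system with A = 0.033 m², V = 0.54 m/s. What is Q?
Formula: Q = A V
Q = 0.033·0.54·1000 = 17.82 L/s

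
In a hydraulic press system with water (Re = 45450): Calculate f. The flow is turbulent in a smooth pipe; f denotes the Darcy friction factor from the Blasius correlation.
Formula: f = \frac{0.316}{Re^{0.25}}
f = 0.316/45450^0.25 = 0.02164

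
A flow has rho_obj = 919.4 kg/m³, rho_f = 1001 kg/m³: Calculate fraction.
Formula: f_{sub} = \frac{\rho_{obj}}{\rho_f}
fraction = 919.4/1001 = 0.9185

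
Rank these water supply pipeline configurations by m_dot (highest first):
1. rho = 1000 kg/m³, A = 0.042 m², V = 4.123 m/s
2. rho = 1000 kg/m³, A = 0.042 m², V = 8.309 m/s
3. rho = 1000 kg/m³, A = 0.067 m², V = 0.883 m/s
Case 1: m_dot = 173.2 kg/s
Case 2: m_dot = 349 kg/s
Case 3: m_dot = 59.16 kg/s
Ranking (highest first): 2, 1, 3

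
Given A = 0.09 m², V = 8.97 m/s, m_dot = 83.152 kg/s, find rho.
Formula: \dot{m} = \rho A V
Substituting knowns: 83.152 = rho·0.09·8.97
Solving for rho: rho = 83.152/(0.09·8.97) = 103 kg/m³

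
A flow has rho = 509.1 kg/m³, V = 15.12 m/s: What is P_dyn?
Formula: P_{dyn} = \frac{1}{2} \rho V^2
P_dyn = 0.5·509.1·15.12²/1000 = 58.19 kPa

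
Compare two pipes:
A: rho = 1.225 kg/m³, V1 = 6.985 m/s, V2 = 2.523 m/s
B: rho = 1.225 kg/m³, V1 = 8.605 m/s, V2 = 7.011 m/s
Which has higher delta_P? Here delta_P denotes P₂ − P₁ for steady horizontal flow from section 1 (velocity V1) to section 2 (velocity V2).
delta_P(A) = 0.02599 kPa, delta_P(B) = 0.01525 kPa. Answer: A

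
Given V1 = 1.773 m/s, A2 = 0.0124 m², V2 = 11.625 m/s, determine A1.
Formula: V_2 = \frac{A_1 V_1}{A_2}
Substituting knowns: 11.625 = A1·1.773/0.0124
Solving for A1: A1 = 11.625·0.0124/1.773 = 0.0813 m²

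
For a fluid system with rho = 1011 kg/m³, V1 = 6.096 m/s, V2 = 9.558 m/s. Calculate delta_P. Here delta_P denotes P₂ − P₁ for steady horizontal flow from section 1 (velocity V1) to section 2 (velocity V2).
Formula: \Delta P = \frac{1}{2} \rho (V_1^2 - V_2^2)
delta_P = 0.5·1011·(6.096² − 9.558²)/1000 = -27.4 kPa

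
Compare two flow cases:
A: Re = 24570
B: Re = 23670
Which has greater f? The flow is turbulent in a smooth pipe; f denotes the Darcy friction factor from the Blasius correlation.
f(A) = 0.02524, f(B) = 0.02548. Answer: B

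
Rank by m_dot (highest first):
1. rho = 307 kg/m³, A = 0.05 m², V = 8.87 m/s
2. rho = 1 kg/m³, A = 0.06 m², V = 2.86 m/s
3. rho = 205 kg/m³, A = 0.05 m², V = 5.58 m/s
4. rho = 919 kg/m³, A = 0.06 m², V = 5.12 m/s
Case 1: m_dot = 136.2 kg/s
Case 2: m_dot = 0.1716 kg/s
Case 3: m_dot = 57.2 kg/s
Case 4: m_dot = 282.3 kg/s
Ranking (highest first): 4, 1, 3, 2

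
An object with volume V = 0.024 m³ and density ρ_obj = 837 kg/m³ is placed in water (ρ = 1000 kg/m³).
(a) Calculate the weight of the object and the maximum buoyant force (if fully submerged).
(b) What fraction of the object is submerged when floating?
(a) W=rho_obj*g*V=837*9.81*0.024=197.1 N; F_B(max)=rho*g*V=1000*9.81*0.024=235.4 N
(b) Floating fraction=rho_obj/rho=837/1000=0.837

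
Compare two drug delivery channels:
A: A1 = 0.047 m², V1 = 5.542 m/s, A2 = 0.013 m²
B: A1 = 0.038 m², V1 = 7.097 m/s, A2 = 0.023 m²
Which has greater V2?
V2(A) = 20.04 m/s, V2(B) = 11.73 m/s. Answer: A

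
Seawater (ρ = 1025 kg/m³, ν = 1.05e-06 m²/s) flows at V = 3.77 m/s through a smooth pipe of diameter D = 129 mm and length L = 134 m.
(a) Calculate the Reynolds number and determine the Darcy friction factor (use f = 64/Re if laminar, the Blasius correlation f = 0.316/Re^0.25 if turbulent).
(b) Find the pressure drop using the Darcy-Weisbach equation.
(a) Re = V·D/ν = 3.77·0.129/1.05e-06 = 463170 → turbulent (Re > 4000); f = 0.316/Re^0.25 = 0.316/463170^0.25 = 0.012113 (Blasius is strictly valid for Re ≲ 1e5; used here as the smooth-pipe estimate the problem specifies)
(b) Darcy-Weisbach: ΔP = f·(L/D)·½ρV²/1000 = 0.012113·(134/0.129)·½·1025·3.77²/1000 = 91.65 kPa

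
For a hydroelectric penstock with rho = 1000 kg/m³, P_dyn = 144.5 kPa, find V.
Formula: P_{dyn} = \frac{1}{2} \rho V^2
Substituting knowns: 144.5 = 0.5·1000·V²/1000
Solving for V: V = √(2·(144.5·1000)/1000) = 17 m/s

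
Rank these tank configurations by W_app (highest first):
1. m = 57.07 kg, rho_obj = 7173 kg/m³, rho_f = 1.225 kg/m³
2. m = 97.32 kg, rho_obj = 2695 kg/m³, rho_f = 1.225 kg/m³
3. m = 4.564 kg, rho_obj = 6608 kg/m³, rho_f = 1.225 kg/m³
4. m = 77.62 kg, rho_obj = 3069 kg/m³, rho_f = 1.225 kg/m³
Case 1: W_app = 559.8 N
Case 2: W_app = 954.3 N
Case 3: W_app = 44.76 N
Case 4: W_app = 761.1 N
Ranking (highest first): 2, 4, 1, 3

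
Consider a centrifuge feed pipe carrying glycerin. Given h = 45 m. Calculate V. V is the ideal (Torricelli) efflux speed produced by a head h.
Formula: V = \sqrt{2 g h}
V = √(2·9.81·45) = 29.71 m/s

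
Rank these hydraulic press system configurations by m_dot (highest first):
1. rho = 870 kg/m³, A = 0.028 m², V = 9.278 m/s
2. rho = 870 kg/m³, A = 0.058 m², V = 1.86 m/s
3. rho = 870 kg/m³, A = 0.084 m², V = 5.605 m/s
Case 1: m_dot = 226 kg/s
Case 2: m_dot = 93.86 kg/s
Case 3: m_dot = 409.6 kg/s
Ranking (highest first): 3, 1, 2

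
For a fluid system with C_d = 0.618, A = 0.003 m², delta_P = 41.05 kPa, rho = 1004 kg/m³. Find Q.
Formula: Q = C_d A \sqrt{\frac{2 \Delta P}{\rho}}
Q = 0.618·0.003·√(2·(41.05·1000)/1004)·1000 = 16.77 L/s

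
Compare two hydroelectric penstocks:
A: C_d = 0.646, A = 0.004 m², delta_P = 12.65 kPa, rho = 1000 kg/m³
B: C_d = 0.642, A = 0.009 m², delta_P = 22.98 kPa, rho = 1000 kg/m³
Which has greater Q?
Q(A) = 13 L/s, Q(B) = 39.17 L/s. Answer: B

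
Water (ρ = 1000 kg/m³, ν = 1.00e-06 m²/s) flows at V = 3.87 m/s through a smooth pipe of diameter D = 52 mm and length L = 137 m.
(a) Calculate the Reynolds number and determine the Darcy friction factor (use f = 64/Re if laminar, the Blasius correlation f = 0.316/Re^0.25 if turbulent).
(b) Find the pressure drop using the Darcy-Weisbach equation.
(a) Re = V·D/ν = 3.87·0.052/1.00e-06 = 201240 → turbulent (Re > 4000); f = 0.316/Re^0.25 = 0.316/201240^0.25 = 0.01492 (Blasius is strictly valid for Re ≲ 1e5; used here as the smooth-pipe estimate the problem specifies)
(b) Darcy-Weisbach: ΔP = f·(L/D)·½ρV²/1000 = 0.01492·(137/0.052)·½·1000·3.87²/1000 = 294.4 kPa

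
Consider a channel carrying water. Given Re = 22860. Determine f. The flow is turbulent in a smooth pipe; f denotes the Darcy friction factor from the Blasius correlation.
Formula: f = \frac{0.316}{Re^{0.25}}
f = 0.316/22860^0.25 = 0.0257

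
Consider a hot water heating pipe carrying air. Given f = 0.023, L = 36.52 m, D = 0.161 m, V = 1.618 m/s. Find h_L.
Formula: h_L = f \frac{L}{D} \frac{V^2}{2g}
h_L = 0.023·(36.52/0.161)·1.618²/(2·9.81) = 0.6961 m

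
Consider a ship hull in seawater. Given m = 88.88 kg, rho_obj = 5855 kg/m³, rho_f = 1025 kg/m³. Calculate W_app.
Formula: W_{app} = mg\left(1 - \frac{\rho_f}{\rho_{obj}}\right)
W_app = 88.88·9.81·(1 − 1025/5855) = 719.3 N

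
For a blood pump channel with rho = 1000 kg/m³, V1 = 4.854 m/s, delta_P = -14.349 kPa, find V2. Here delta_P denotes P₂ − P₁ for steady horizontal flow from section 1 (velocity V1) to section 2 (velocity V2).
Formula: \Delta P = \frac{1}{2} \rho (V_1^2 - V_2^2)
Substituting knowns: -14.349 = 0.5·1000·(4.854² − V2²)/1000
Solving for V2: V2 = √(4.854² − 2·(-14.349·1000)/1000) = 7.229 m/s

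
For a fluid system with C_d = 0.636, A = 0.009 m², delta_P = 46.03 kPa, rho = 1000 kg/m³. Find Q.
Formula: Q = C_d A \sqrt{\frac{2 \Delta P}{\rho}}
Q = 0.636·0.009·√(2·(46.03·1000)/1000)·1000 = 54.92 L/s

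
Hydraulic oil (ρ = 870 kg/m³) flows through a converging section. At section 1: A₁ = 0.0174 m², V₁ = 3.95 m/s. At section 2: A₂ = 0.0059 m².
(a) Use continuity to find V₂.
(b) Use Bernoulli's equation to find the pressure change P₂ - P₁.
(a) Continuity: A₁V₁=A₂V₂ -> V₂=A₁V₁/A₂=0.0174*3.95/0.0059=11.65 m/s
(b) Bernoulli: P₂-P₁=0.5*rho*(V₁^2-V₂^2)/1000=0.5*870*(3.95^2-11.65^2)/1000=-52.25 kPa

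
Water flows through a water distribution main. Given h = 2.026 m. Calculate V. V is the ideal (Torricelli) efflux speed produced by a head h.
Formula: V = \sqrt{2 g h}
V = √(2·9.81·2.026) = 6.305 m/s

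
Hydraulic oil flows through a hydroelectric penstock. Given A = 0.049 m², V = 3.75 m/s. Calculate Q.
Formula: Q = A V
Q = 0.049·3.75·1000 = 183.8 L/s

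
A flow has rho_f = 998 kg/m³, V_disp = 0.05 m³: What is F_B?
Formula: F_B = \rho_f g V_{disp}
F_B = 998·9.81·0.05 = 489.5 N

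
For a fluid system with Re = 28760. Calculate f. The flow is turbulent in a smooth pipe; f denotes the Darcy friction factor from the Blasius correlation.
Formula: f = \frac{0.316}{Re^{0.25}}
f = 0.316/28760^0.25 = 0.02427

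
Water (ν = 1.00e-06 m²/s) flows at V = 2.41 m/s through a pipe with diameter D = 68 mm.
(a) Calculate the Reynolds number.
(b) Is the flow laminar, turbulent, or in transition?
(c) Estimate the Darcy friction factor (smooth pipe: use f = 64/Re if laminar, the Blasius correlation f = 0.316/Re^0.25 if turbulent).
(a) Re = V·D/ν = 2.41·0.068/1.00e-06 = 163880
(b) Flow regime: turbulent (Re > 4000)
(c) Friction factor: f = 0.316/Re^0.25 = 0.316/163880^0.25 = 0.01571 (Blasius is strictly valid for Re ≲ 1e5; used here as the smooth-pipe estimate the problem specifies)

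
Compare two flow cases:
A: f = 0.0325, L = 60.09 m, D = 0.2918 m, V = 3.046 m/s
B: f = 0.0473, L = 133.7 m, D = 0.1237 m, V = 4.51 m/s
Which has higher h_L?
h_L(A) = 3.165 m, h_L(B) = 53 m. Answer: B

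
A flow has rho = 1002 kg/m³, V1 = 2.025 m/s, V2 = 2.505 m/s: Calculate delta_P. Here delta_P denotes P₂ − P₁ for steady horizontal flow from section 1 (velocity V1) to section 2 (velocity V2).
Formula: \Delta P = \frac{1}{2} \rho (V_1^2 - V_2^2)
delta_P = 0.5·1002·(2.025² − 2.505²)/1000 = -1.089 kPa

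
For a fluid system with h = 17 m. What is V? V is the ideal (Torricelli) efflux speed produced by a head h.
Formula: V = \sqrt{2 g h}
V = √(2·9.81·17) = 18.26 m/s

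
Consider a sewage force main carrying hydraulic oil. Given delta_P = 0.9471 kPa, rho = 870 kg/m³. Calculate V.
Formula: V = \sqrt{\frac{2 \Delta P}{\rho}}
V = √(2·(0.9471·1000)/870) = 1.476 m/s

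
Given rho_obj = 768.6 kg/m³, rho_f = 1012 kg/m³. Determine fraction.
Formula: f_{sub} = \frac{\rho_{obj}}{\rho_f}
fraction = 768.6/1012 = 0.7595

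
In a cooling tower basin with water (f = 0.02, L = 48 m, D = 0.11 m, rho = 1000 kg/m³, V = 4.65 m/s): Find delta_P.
Formula: \Delta P = f \frac{L}{D} \frac{\rho V^2}{2}
delta_P = 0.02·(48/0.11)·0.5·1000·4.65²/1000 = 94.35 kPa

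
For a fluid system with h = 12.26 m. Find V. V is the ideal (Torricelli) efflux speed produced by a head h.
Formula: V = \sqrt{2 g h}
V = √(2·9.81·12.26) = 15.51 m/s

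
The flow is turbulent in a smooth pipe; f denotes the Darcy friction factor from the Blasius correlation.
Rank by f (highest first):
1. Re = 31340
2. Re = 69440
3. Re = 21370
Case 1: f = 0.02375
Case 2: f = 0.01947
Case 3: f = 0.02614
Ranking (highest first): 3, 1, 2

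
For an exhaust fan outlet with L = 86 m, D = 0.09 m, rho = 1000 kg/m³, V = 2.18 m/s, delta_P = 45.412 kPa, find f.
Formula: \Delta P = f \frac{L}{D} \frac{\rho V^2}{2}
Substituting knowns: 45.412 = f·(86/0.09)·0.5·1000·2.18²/1000
Solving for f: f = (45.412·1000)/((86/0.09)·0.5·1000·2.18²) = 0.02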